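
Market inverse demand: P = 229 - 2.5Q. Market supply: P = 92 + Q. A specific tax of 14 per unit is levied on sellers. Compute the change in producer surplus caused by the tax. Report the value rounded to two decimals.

Pre-tax equilibrium: 229 - 2.5Q = 92 + Q gives Q* = 39.1429, P* = 131.1429.
A tax on sellers shifts supply up by 14: 229 - 2.5Q = 92 + Q + 14, so Q_t = 35.1429. Buyers pay P_b = 141.1429; sellers receive P_s = P_b - 14 = 127.1429.
Producers lose the trapezoid between P_s and P* out to Q_t plus the triangle from Q_t to Q*: change in PS = 617.5102 - 766.0816 = -148.5714.

-148.57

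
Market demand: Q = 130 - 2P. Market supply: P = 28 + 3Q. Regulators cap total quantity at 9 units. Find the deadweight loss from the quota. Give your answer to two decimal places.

4.32

Rewriting demand in inverse form: P = 65 - 0.5Q.
Unrestricted equilibrium: Q* = (65 - 28)/(0.5 + 3) = 10.5714.
At Q = 9 the demand price is 65 - 0.5(9) = 60.5 and the supply price is 28 + 3(9) = 55.
Deadweight loss is the triangle between the curves from 9 to 10.5714: (1/2)(60.5 - 55)(10.5714 - 9) = 4.3214.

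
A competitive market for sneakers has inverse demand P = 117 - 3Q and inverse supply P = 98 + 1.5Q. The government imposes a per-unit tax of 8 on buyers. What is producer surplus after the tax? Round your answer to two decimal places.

4.48

Without the tax, 117 - 3Q = 98 + 1.5Q so Q* = 4.2222 and P* = 104.3333.
A tax on buyers shifts demand down by 8: (117 - 8) - 3Q = 98 + 1.5Q, so Q_t = 2.4444. Buyers pay P_b = 109.6667; sellers receive P_s = P_b - 8 = 101.6667.
Producer surplus is the triangle above supply below P_s: (1/2)(2.4444)(101.6667 - 98) = 4.4815.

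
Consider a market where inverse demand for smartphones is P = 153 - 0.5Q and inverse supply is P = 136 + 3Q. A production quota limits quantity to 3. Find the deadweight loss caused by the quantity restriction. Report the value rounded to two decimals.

6.04

Unrestricted equilibrium: Q* = (153 - 136)/(0.5 + 3) = 4.8571.
At Q = 3 the demand price is 153 - 0.5(3) = 151.5 and the supply price is 136 + 3(3) = 145.
DWL = (1/2)(gap between curves at 3) x (Q* - 3) = (1/2)(6.5)(1.8571) = 6.0357.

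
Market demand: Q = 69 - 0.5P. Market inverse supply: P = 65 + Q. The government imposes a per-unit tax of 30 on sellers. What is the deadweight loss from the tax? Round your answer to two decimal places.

Rewriting demand in inverse form: P = 138 - 2Q.
Pre-tax equilibrium: 138 - 2Q = 65 + Q gives Q* = 24.3333, P* = 89.3333.
A tax on sellers shifts supply up by 30: 138 - 2Q = 65 + Q + 30, so Q_t = 14.3333. Buyers pay P_b = 109.3333; sellers receive P_s = P_b - 30 = 79.3333.
The welfare triangle lost has base Q* - Q_t = 10 and height t = 30, so DWL = (1/2)(10)(30) = 150.

150.00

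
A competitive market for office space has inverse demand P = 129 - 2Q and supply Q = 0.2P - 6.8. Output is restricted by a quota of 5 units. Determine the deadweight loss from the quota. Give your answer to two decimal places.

257.14

Rewriting supply in inverse form: P = 34 + 5Q.
Unrestricted equilibrium: Q* = (129 - 34)/(2 + 5) = 13.5714.
At Q = 5 the demand price is 129 - 2(5) = 119 and the supply price is 34 + 5(5) = 59.
DWL = (1/2)(gap between curves at 5) x (Q* - 5) = (1/2)(60)(8.5714) = 257.1429.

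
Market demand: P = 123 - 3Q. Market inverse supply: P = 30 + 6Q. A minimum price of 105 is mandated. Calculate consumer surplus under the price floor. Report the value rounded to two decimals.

Free-market equilibrium: 123 - 3Q = 30 + 6Q gives Q* = 10.3333, P* = 92.
At P = 105, buyers demand (123 - 105)/3 = 6 while sellers would supply more, so the quantity traded is 6 at price 105.
CS is the triangle under demand above 105: (1/2)(6)(123 - 105) = 54.

54.00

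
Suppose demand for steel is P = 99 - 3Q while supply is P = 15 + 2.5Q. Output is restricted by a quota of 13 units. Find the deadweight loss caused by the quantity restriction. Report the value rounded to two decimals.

14.20

Without the quota, 99 - 3Q = 15 + 2.5Q gives Q* = 15.2727.
At Q = 13 the demand price is 99 - 3(13) = 60 and the supply price is 15 + 2.5(13) = 47.5.
DWL = (1/2)(gap between curves at 13) x (Q* - 13) = (1/2)(12.5)(2.2727) = 14.2045.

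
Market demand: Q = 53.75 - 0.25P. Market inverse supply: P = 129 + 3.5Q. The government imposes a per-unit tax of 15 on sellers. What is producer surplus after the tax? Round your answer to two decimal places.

Rewriting demand in inverse form: P = 215 - 4Q.
Without the tax, 215 - 4Q = 129 + 3.5Q so Q* = 11.4667 and P* = 169.1333.
A tax on sellers shifts supply up by 15: 215 - 4Q = 129 + 3.5Q + 15, so Q_t = 9.4667. Buyers pay P_b = 177.1333; sellers receive P_s = P_b - 15 = 162.1333.
PS = (1/2)(Q_t)(P_s - 129) = (1/2)(9.4667)(33.1333) = 156.8311.

156.83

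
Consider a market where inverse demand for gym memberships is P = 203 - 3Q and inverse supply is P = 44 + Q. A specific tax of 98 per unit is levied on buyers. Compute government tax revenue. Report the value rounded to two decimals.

Without the tax, 203 - 3Q = 44 + Q so Q* = 39.75 and P* = 83.75.
With the tax, buyers' net willingness to pay falls by 98: (203 - 98) - 3Q = 44 + Q, so Q_t = 15.25. Buyers pay P_b = 157.25; sellers receive P_s = P_b - 98 = 59.25.
Revenue is the tax times quantity traded: 98 x 15.25 = 1494.5.

1494.50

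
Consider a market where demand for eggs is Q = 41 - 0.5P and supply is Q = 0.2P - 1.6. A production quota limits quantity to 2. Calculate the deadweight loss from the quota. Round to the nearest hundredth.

Rewriting demand in inverse form: P = 82 - 2Q.
Rewriting supply in inverse form: P = 8 + 5Q.
Unrestricted equilibrium: Q* = (82 - 8)/(2 + 5) = 10.5714.
At Q = 2 the demand price is 82 - 2(2) = 78 and the supply price is 8 + 5(2) = 18.
Deadweight loss is the triangle between the curves from 2 to 10.5714: (1/2)(78 - 18)(10.5714 - 2) = 257.1429.

257.14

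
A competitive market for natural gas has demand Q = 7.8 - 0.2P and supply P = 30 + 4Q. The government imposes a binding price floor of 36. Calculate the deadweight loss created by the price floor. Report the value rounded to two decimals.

0.72

Rewriting demand in inverse form: P = 39 - 5Q.
Without the control, 39 - 5Q = 30 + 4Q so Q* = 1 and P* = 34.
At P = 36, buyers demand (39 - 36)/5 = 0.6 while sellers would supply more, so the quantity traded is 0.6 at price 36.
The lost-trades triangle has base Q* - 0.6 = 0.4 and height equal to the gap between the curves at Q = 0.6, which is 36 - 32.4 = 3.6. DWL = (1/2)(0.4)(3.6) = 0.72.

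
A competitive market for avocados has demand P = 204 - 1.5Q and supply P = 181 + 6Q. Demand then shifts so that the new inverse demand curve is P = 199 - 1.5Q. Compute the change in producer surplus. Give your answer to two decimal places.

-10.93

Initial equilibrium: Q_0 = 3.0667, P_0 = 199.4; CS_0 = (1/2)(3.0667)(4.6) = 7.0533, PS_0 = (1/2)(3.0667)(18.4) = 28.2133.
New equilibrium: 199 - 1.5Q = 181 + 6Q gives Q_1 = 2.4, P_1 = 195.4; CS_1 = 4.32, PS_1 = 17.28.
Change in producer surplus = 17.28 - 28.2133 = -10.9333.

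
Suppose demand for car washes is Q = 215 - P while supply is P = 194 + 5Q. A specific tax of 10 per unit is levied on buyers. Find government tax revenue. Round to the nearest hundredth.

Rewriting demand in inverse form: P = 215 - Q.
Without the tax, 215 - Q = 194 + 5Q so Q* = 3.5 and P* = 211.5.
A tax on buyers shifts demand down by 10: (215 - 10) - Q = 194 + 5Q, so Q_t = 1.8333. Buyers pay P_b = 213.1667; sellers receive P_s = P_b - 10 = 203.1667.
Revenue is the tax times quantity traded: 10 x 1.8333 = 18.3333.

18.33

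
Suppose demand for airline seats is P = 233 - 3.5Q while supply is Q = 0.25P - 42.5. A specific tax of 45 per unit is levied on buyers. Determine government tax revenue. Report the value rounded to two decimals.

Rewriting supply in inverse form: P = 170 + 4Q.
Pre-tax equilibrium: 233 - 3.5Q = 170 + 4Q gives Q* = 8.4, P* = 203.6.
With the tax, buyers' net willingness to pay falls by 45: (233 - 45) - 3.5Q = 170 + 4Q, so Q_t = 2.4. Buyers pay P_b = 224.6; sellers receive P_s = P_b - 45 = 179.6.
Revenue is the tax times quantity traded: 45 x 2.4 = 108.

108.00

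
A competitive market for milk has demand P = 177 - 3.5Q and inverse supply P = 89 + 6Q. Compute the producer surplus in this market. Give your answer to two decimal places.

Equilibrium: 177 - 3.5Q = 89 + 6Q, so Q* = 9.2632 and P* = 144.5789.
Producer surplus is the triangle above supply below P*: (1/2)(9.2632)(144.5789 - 89) = (1/2)(9.2632)(55.5789) = 257.4183.

257.42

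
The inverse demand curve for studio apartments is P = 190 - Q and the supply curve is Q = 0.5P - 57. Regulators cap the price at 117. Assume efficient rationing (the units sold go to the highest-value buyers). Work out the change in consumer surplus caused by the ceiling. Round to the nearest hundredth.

-212.51

Rewriting supply in inverse form: P = 114 + 2Q.
Free-market equilibrium: 190 - Q = 114 + 2Q gives Q* = 25.3333, P* = 164.6667.
At the ceiling price 117, quantity supplied is (117 - 114)/2 = 1.5; supply is the short side, so Q = 1.5 trades at P = 117.
CS goes from (1/2)(25.3333)(25.3333) = 320.8889 to 108.375 (computed as (190 - 117)(1.5) - (1/2)(1)(1.5)^2), a change of -212.5139.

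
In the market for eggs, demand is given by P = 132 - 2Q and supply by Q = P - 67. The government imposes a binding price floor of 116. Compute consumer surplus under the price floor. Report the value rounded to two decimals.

64.00

Rewriting supply in inverse form: P = 67 + Q.
Free-market equilibrium: 132 - 2Q = 67 + Q gives Q* = 21.6667, P* = 88.6667.
At P = 116, buyers demand (132 - 116)/2 = 8 while sellers would supply more, so the quantity traded is 8 at price 116.
CS is the triangle under demand above 116: (1/2)(8)(132 - 116) = 64.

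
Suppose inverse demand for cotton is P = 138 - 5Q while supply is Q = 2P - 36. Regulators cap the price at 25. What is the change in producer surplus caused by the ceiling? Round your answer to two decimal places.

Rewriting supply in inverse form: P = 18 + 0.5Q.
Free-market equilibrium: 138 - 5Q = 18 + 0.5Q gives Q* = 21.8182, P* = 28.9091.
At P = 25, sellers supply (25 - 18)/0.5 = 14 while buyers want more, so the quantity traded is 14 at price 25.
PS goes from (1/2)(21.8182)(10.9091) = 119.0083 to 49 (computed as (25 - 18)(14) - (1/2)(0.5)(14)^2), a change of -70.0083.

-70.01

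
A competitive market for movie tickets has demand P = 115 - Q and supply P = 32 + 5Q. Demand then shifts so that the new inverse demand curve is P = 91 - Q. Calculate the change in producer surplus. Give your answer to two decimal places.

-236.67

Initial equilibrium: Q_0 = 13.8333, P_0 = 101.1667; CS_0 = (1/2)(13.8333)(13.8333) = 95.6806, PS_0 = (1/2)(13.8333)(69.1667) = 478.4028.
New equilibrium: 91 - Q = 32 + 5Q gives Q_1 = 9.8333, P_1 = 81.1667; CS_1 = 48.3472, PS_1 = 241.7361.
Change in producer surplus = 241.7361 - 478.4028 = -236.6667.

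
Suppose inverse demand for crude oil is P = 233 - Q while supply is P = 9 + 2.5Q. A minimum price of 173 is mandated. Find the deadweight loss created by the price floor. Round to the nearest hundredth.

28.00

Without the control, 233 - Q = 9 + 2.5Q so Q* = 64 and P* = 169.
At the floor price 173, quantity demanded is (233 - 173)/1 = 60; demand is the short side, so Q = 60 trades at P = 173.
At Q = 60 the demand price is 173 and the supply price is 159. Deadweight loss is the triangle between the curves from 60 to 64: (1/2)(173 - 159)(64 - 60) = 28.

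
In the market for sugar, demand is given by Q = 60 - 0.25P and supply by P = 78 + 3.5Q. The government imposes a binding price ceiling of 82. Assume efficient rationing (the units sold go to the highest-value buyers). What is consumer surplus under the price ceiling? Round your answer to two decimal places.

177.96

Rewriting demand in inverse form: P = 240 - 4Q.
Without the control, 240 - 4Q = 78 + 3.5Q so Q* = 21.6 and P* = 153.6.
At P = 82, sellers supply (82 - 78)/3.5 = 1.1429 while buyers want more, so the quantity traded is 1.1429 at price 82.
The demand price at Q = 1.1429 is 235.4286. CS is the trapezoid between demand and 82 over [0, 1.1429]: (1/2)[(240 - 82) + (235.4286 - 82)](1.1429) = 177.9592.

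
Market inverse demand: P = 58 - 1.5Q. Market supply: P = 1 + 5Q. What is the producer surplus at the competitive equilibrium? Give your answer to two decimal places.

Set 58 - 1.5Q = 1 + 5Q, which gives 57 = 6.5Q, so Q* = 8.7692 and P* = 58 - 1.5(8.7692) = 44.8462.
Producer surplus is the triangle above supply below P*: (1/2)(8.7692)(44.8462 - 1) = (1/2)(8.7692)(43.8462) = 192.2485.

192.25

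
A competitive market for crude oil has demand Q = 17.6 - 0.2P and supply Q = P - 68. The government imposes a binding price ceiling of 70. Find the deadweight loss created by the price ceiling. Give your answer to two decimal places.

Rewriting demand in inverse form: P = 88 - 5Q.
Rewriting supply in inverse form: P = 68 + Q.
Without the control, 88 - 5Q = 68 + Q so Q* = 3.3333 and P* = 71.3333.
At P = 70, sellers supply (70 - 68)/1 = 2 while buyers want more, so the quantity traded is 2 at price 70.
At Q = 2 the demand price is 78 and the supply price is 70. Deadweight loss is the triangle between the curves from 2 to 3.3333: (1/2)(78 - 70)(3.3333 - 2) = 5.3333.

5.33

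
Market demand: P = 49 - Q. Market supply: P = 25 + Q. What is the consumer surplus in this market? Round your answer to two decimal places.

72.00

Set 49 - Q = 25 + Q, which gives 24 = 2Q, so Q* = 12 and P* = 49 - (12) = 37.
Consumer surplus is the triangle under demand above P*: (1/2)(12)(49 - 37) = (1/2)(12)(12) = 72.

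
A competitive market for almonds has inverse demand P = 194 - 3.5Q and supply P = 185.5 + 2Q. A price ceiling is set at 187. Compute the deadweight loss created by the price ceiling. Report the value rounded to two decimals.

Free-market equilibrium: 194 - 3.5Q = 185.5 + 2Q gives Q* = 1.5455, P* = 188.5909.
At the ceiling price 187, quantity supplied is (187 - 185.5)/2 = 0.75; supply is the short side, so Q = 0.75 trades at P = 187.
At Q = 0.75 the demand price is 191.375 and the supply price is 187. Deadweight loss is the triangle between the curves from 0.75 to 1.5455: (1/2)(191.375 - 187)(1.5455 - 0.75) = 1.7401.

1.74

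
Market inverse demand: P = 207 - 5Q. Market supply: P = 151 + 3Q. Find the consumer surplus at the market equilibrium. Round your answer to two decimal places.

122.50

Equilibrium: 207 - 5Q = 151 + 3Q, so Q* = 7 and P* = 172.
The demand choke price is 207, so CS = (1/2)(Q*)(207 - P*) = (1/2)(7)(35) = 122.5.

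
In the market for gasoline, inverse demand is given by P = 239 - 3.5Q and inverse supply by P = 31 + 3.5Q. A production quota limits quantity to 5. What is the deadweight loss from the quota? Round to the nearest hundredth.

2137.79

Without the quota, 239 - 3.5Q = 31 + 3.5Q gives Q* = 29.7143.
At Q = 5 the demand price is 239 - 3.5(5) = 221.5 and the supply price is 31 + 3.5(5) = 48.5.
Deadweight loss is the triangle between the curves from 5 to 29.7143: (1/2)(221.5 - 48.5)(29.7143 - 5) = 2137.7857.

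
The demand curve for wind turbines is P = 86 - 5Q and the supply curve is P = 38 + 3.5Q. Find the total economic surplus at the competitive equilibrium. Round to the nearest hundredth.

135.53

Equilibrium: 86 - 5Q = 38 + 3.5Q, so Q* = 5.6471 and P* = 57.7647.
CS = (1/2)(5.6471)(28.2353) = 79.7232 and PS = (1/2)(5.6471)(19.7647) = 55.8062, so total surplus = 135.5294.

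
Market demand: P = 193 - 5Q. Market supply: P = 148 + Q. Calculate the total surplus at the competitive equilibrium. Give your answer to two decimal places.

168.75

Set 193 - 5Q = 148 + Q, which gives 45 = 6Q, so Q* = 7.5 and P* = 193 - 5(7.5) = 155.5.
Total surplus is the full triangle between the curves from 0 to Q*: (1/2)(7.5)(193 - 148) = 168.75.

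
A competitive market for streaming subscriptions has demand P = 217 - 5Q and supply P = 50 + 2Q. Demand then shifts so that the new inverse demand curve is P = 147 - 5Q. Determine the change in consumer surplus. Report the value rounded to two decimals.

-942.86

Initial equilibrium: Q_0 = 23.8571, P_0 = 97.7143; CS_0 = (1/2)(23.8571)(119.2857) = 1422.9082, PS_0 = (1/2)(23.8571)(47.7143) = 569.1633.
New equilibrium: 147 - 5Q = 50 + 2Q gives Q_1 = 13.8571, P_1 = 77.7143; CS_1 = 480.051, PS_1 = 192.0204.
Change in consumer surplus = 480.051 - 1422.9082 = -942.8571.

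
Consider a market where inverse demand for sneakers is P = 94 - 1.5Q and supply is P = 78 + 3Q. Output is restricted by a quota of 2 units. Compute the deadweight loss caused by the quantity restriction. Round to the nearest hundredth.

Without the quota, 94 - 1.5Q = 78 + 3Q gives Q* = 3.5556.
At Q = 2 the demand price is 94 - 1.5(2) = 91 and the supply price is 78 + 3(2) = 84.
Deadweight loss is the triangle between the curves from 2 to 3.5556: (1/2)(91 - 84)(3.5556 - 2) = 5.4444.

5.44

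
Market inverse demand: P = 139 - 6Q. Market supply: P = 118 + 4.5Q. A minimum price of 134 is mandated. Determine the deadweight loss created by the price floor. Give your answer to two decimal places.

7.15

Free-market equilibrium: 139 - 6Q = 118 + 4.5Q gives Q* = 2, P* = 127.
At P = 134, buyers demand (139 - 134)/6 = 0.8333 while sellers would supply more, so the quantity traded is 0.8333 at price 134.
At Q = 0.8333 the demand price is 134 and the supply price is 121.75. Deadweight loss is the triangle between the curves from 0.8333 to 2: (1/2)(134 - 121.75)(2 - 0.8333) = 7.1458.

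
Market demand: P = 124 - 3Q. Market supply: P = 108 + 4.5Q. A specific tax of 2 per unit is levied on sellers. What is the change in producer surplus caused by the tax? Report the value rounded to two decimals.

Pre-tax equilibrium: 124 - 3Q = 108 + 4.5Q gives Q* = 2.1333, P* = 117.6.
With the tax, sellers need 2 more per unit: 124 - 3Q = 108 + 4.5Q + 2, so Q_t = 1.8667. Buyers pay P_b = 118.4; sellers receive P_s = P_b - 2 = 116.4.
PS falls from (1/2)(2.1333)(9.6) = 10.24 to (1/2)(1.8667)(8.4) = 7.84, a change of -2.4.

-2.40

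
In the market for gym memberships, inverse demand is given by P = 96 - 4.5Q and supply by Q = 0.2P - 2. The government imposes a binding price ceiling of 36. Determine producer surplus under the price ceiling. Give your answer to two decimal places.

67.60

Rewriting supply in inverse form: P = 10 + 5Q.
Without the control, 96 - 4.5Q = 10 + 5Q so Q* = 9.0526 and P* = 55.2632.
At the ceiling price 36, quantity supplied is (36 - 10)/5 = 5.2; supply is the short side, so Q = 5.2 trades at P = 36.
PS is the triangle above supply below 36: (1/2)(5.2)(36 - 10) = 67.6.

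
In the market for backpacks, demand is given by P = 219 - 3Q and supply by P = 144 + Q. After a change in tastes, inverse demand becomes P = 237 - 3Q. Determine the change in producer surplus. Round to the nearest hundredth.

Initial equilibrium: Q_0 = 18.75, P_0 = 162.75; CS_0 = (1/2)(18.75)(56.25) = 527.3438, PS_0 = (1/2)(18.75)(18.75) = 175.7812.
New equilibrium: 237 - 3Q = 144 + Q gives Q_1 = 23.25, P_1 = 167.25; CS_1 = 810.8438, PS_1 = 270.2812.
Change in producer surplus = 270.2812 - 175.7812 = 94.5.

94.50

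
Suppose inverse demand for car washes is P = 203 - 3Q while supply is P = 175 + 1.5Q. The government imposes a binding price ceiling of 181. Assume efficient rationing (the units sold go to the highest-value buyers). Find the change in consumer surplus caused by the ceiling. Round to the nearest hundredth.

Free-market equilibrium: 203 - 3Q = 175 + 1.5Q gives Q* = 6.2222, P* = 184.3333.
At the ceiling price 181, quantity supplied is (181 - 175)/1.5 = 4; supply is the short side, so Q = 4 trades at P = 181.
CS goes from (1/2)(6.2222)(18.6667) = 58.0741 to 64 (computed as (203 - 181)(4) - (1/2)(3)(4)^2), a change of 5.9259.

5.93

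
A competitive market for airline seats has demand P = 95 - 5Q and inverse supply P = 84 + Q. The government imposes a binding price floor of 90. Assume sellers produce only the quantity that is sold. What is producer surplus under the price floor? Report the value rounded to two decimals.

5.50

Without the control, 95 - 5Q = 84 + Q so Q* = 1.8333 and P* = 85.8333.
At the floor price 90, quantity demanded is (95 - 90)/5 = 1; demand is the short side, so Q = 1 trades at P = 90.
The supply price at Q = 1 is 85. PS is the trapezoid between 90 and supply over [0, 1]: (1/2)[(90 - 84) + (90 - 85)](1) = 5.5.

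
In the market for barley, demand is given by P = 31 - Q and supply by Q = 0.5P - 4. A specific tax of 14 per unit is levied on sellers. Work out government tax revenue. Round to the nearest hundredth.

42.00

Rewriting supply in inverse form: P = 8 + 2Q.
Without the tax, 31 - Q = 8 + 2Q so Q* = 7.6667 and P* = 23.3333.
With the tax, sellers need 14 more per unit: 31 - Q = 8 + 2Q + 14, so Q_t = 3. Buyers pay P_b = 28; sellers receive P_s = P_b - 14 = 14.
Revenue is the tax times quantity traded: 14 x 3 = 42.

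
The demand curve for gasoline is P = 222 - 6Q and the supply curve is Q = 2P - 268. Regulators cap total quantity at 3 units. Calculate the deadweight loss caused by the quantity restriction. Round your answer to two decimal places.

Rewriting supply in inverse form: P = 134 + 0.5Q.
Unrestricted equilibrium: Q* = (222 - 134)/(6 + 0.5) = 13.5385.
At Q = 3 the demand price is 222 - 6(3) = 204 and the supply price is 134 + 0.5(3) = 135.5.
Deadweight loss is the triangle between the curves from 3 to 13.5385: (1/2)(204 - 135.5)(13.5385 - 3) = 360.9423.

360.94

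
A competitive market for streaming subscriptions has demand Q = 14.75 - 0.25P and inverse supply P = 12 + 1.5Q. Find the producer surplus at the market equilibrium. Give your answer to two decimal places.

54.77

Rewriting demand in inverse form: P = 59 - 4Q.
Setting demand equal to supply, 47 = 5.5Q, so Q* = 8.5455 and P* = 24.8182.
Producer surplus is the triangle above supply below P*: (1/2)(8.5455)(24.8182 - 12) = (1/2)(8.5455)(12.8182) = 54.7686.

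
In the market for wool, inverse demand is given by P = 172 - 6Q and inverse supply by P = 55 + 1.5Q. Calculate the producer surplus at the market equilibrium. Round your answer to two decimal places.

Equilibrium: 172 - 6Q = 55 + 1.5Q, so Q* = 15.6 and P* = 78.4.
The supply curve's price intercept is 55, so PS = (1/2)(Q*)(P* - 55) = (1/2)(15.6)(23.4) = 182.52.

182.52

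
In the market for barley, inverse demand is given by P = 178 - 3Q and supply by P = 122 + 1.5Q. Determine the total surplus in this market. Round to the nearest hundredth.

Setting demand equal to supply, 56 = 4.5Q, so Q* = 12.4444 and P* = 140.6667.
CS = (1/2)(12.4444)(37.3333) = 232.2963 and PS = (1/2)(12.4444)(18.6667) = 116.1481, so total surplus = 348.4444.

348.44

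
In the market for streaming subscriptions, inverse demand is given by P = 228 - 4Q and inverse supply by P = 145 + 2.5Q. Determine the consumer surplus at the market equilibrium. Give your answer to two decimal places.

Set 228 - 4Q = 145 + 2.5Q, which gives 83 = 6.5Q, so Q* = 12.7692 and P* = 228 - 4(12.7692) = 176.9231.
CS is the area between the demand curve and P* from 0 to Q*: (1/2)(12.7692)(51.0769) = 326.1065.

326.11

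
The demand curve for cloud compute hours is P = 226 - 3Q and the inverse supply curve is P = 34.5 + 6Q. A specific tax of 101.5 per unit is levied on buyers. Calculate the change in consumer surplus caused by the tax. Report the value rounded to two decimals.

-529.12

Without the tax, 226 - 3Q = 34.5 + 6Q so Q* = 21.2778 and P* = 162.1667.
With the tax, buyers' net willingness to pay falls by 101.5: (226 - 101.5) - 3Q = 34.5 + 6Q, so Q_t = 10. Buyers pay P_b = 196; sellers receive P_s = P_b - 101.5 = 94.5.
CS falls from (1/2)(21.2778)(63.8333) = 679.1157 to (1/2)(10)(30) = 150, a change of -529.1157.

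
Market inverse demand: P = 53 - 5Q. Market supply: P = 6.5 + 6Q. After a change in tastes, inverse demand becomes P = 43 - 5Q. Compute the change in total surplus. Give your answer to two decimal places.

Initial equilibrium: Q_0 = 4.2273, P_0 = 31.8636; CS_0 = (1/2)(4.2273)(21.1364) = 44.6746, PS_0 = (1/2)(4.2273)(25.3636) = 53.6095.
New equilibrium: 43 - 5Q = 6.5 + 6Q gives Q_1 = 3.3182, P_1 = 26.4091; CS_1 = 27.5258, PS_1 = 33.031.
Change in total surplus = (27.5258 + 33.031) - (44.6746 + 53.6095) = -37.7273.

-37.73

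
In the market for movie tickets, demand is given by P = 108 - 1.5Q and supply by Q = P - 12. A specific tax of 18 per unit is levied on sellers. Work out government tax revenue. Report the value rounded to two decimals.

Rewriting supply in inverse form: P = 12 + Q.
Pre-tax equilibrium: 108 - 1.5Q = 12 + Q gives Q* = 38.4, P* = 50.4.
With the tax, sellers need 18 more per unit: 108 - 1.5Q = 12 + Q + 18, so Q_t = 31.2. Buyers pay P_b = 61.2; sellers receive P_s = P_b - 18 = 43.2.
Revenue is the tax times quantity traded: 18 x 31.2 = 561.6.

561.60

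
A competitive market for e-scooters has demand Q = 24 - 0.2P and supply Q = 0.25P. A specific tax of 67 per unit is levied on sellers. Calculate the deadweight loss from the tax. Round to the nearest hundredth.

249.39

Rewriting demand in inverse form: P = 120 - 5Q.
Rewriting supply in inverse form: P = 4Q.
Pre-tax equilibrium: 120 - 5Q = 4Q gives Q* = 13.3333, P* = 53.3333.
A tax on sellers shifts supply up by 67: 120 - 5Q = 4Q + 67, so Q_t = 5.8889. Buyers pay P_b = 90.5556; sellers receive P_s = P_b - 67 = 23.5556.
The welfare triangle lost has base Q* - Q_t = 7.4444 and height t = 67, so DWL = (1/2)(7.4444)(67) = 249.3889.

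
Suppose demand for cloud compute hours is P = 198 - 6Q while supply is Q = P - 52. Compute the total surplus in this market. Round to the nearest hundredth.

Rewriting supply in inverse form: P = 52 + Q.
Equilibrium: 198 - 6Q = 52 + Q, so Q* = 20.8571 and P* = 72.8571.
CS = (1/2)(20.8571)(125.1429) = 1305.0612 and PS = (1/2)(20.8571)(20.8571) = 217.5102, so total surplus = 1522.5714.

1522.57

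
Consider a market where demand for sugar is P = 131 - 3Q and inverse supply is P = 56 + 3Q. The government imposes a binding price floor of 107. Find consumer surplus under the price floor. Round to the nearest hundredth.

Without the control, 131 - 3Q = 56 + 3Q so Q* = 12.5 and P* = 93.5.
At the floor price 107, quantity demanded is (131 - 107)/3 = 8; demand is the short side, so Q = 8 trades at P = 107.
CS is the triangle under demand above 107: (1/2)(8)(131 - 107) = 96.

96.00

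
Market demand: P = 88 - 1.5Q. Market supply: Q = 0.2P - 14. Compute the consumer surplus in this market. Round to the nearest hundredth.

5.75

Rewriting supply in inverse form: P = 70 + 5Q.
Set 88 - 1.5Q = 70 + 5Q, which gives 18 = 6.5Q, so Q* = 2.7692 and P* = 88 - 1.5(2.7692) = 83.8462.
Consumer surplus is the triangle under demand above P*: (1/2)(2.7692)(88 - 83.8462) = (1/2)(2.7692)(4.1538) = 5.7515.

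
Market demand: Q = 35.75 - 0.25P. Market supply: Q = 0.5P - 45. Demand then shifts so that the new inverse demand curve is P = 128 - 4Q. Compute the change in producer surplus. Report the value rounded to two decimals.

-37.92

Rewriting demand in inverse form: P = 143 - 4Q.
Rewriting supply in inverse form: P = 90 + 2Q.
Initial equilibrium: Q_0 = 8.8333, P_0 = 107.6667; CS_0 = (1/2)(8.8333)(35.3333) = 156.0556, PS_0 = (1/2)(8.8333)(17.6667) = 78.0278.
New equilibrium: 128 - 4Q = 90 + 2Q gives Q_1 = 6.3333, P_1 = 102.6667; CS_1 = 80.2222, PS_1 = 40.1111.
Change in producer surplus = 40.1111 - 78.0278 = -37.9167.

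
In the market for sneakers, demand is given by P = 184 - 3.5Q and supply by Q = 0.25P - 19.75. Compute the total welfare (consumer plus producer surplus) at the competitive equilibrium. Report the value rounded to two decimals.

Rewriting supply in inverse form: P = 79 + 4Q.
Set 184 - 3.5Q = 79 + 4Q, which gives 105 = 7.5Q, so Q* = 14 and P* = 184 - 3.5(14) = 135.
Total surplus is the full triangle between the curves from 0 to Q*: (1/2)(14)(184 - 79) = 735.

735.00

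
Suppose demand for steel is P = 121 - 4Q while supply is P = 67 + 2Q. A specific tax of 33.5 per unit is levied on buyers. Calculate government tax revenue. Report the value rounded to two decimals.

Pre-tax equilibrium: 121 - 4Q = 67 + 2Q gives Q* = 9, P* = 85.
A tax on buyers shifts demand down by 33.5: (121 - 33.5) - 4Q = 67 + 2Q, so Q_t = 3.4167. Buyers pay P_b = 107.3333; sellers receive P_s = P_b - 33.5 = 73.8333.
Tax revenue = t x Q_t = 33.5 x 3.4167 = 114.4583.

114.46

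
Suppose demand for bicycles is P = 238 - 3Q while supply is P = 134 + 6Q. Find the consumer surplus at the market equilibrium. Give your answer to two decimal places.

200.30

Setting demand equal to supply, 104 = 9Q, so Q* = 11.5556 and P* = 203.3333.
The demand choke price is 238, so CS = (1/2)(Q*)(238 - P*) = (1/2)(11.5556)(34.6667) = 200.2963.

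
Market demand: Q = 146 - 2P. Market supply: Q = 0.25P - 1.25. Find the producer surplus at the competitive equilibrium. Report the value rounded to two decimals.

456.69

Rewriting demand in inverse form: P = 73 - 0.5Q.
Rewriting supply in inverse form: P = 5 + 4Q.
Equilibrium: 73 - 0.5Q = 5 + 4Q, so Q* = 15.1111 and P* = 65.4444.
Producer surplus is the triangle above supply below P*: (1/2)(15.1111)(65.4444 - 5) = (1/2)(15.1111)(60.4444) = 456.6914.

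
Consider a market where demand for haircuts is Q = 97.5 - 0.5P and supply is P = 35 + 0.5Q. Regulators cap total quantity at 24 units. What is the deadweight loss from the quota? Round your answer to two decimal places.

2000.00

Rewriting demand in inverse form: P = 195 - 2Q.
Without the quota, 195 - 2Q = 35 + 0.5Q gives Q* = 64.
At Q = 24 the demand price is 195 - 2(24) = 147 and the supply price is 35 + 0.5(24) = 47.
Deadweight loss is the triangle between the curves from 24 to 64: (1/2)(147 - 47)(64 - 24) = 2000.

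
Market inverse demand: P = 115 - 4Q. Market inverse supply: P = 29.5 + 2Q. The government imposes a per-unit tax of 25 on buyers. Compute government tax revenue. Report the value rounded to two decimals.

252.08

Pre-tax equilibrium: 115 - 4Q = 29.5 + 2Q gives Q* = 14.25, P* = 58.
With the tax, buyers' net willingness to pay falls by 25: (115 - 25) - 4Q = 29.5 + 2Q, so Q_t = 10.0833. Buyers pay P_b = 74.6667; sellers receive P_s = P_b - 25 = 49.6667.
Revenue is the tax times quantity traded: 25 x 10.0833 = 252.0833.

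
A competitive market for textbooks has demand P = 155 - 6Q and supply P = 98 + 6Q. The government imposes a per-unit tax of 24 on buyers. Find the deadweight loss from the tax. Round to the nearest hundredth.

Without the tax, 155 - 6Q = 98 + 6Q so Q* = 4.75 and P* = 126.5.
A tax on buyers shifts demand down by 24: (155 - 24) - 6Q = 98 + 6Q, so Q_t = 2.75. Buyers pay P_b = 138.5; sellers receive P_s = P_b - 24 = 114.5.
The welfare triangle lost has base Q* - Q_t = 2 and height t = 24, so DWL = (1/2)(2)(24) = 24.

24.00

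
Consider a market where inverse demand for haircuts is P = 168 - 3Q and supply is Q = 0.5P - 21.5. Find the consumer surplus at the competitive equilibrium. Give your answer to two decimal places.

Rewriting supply in inverse form: P = 43 + 2Q.
Equilibrium: 168 - 3Q = 43 + 2Q, so Q* = 25 and P* = 93.
Consumer surplus is the triangle under demand above P*: (1/2)(25)(168 - 93) = (1/2)(25)(75) = 937.5.

937.50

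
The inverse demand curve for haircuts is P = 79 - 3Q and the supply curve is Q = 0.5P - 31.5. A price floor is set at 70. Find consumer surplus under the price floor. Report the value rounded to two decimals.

Rewriting supply in inverse form: P = 63 + 2Q.
Without the control, 79 - 3Q = 63 + 2Q so Q* = 3.2 and P* = 69.4.
At P = 70, buyers demand (79 - 70)/3 = 3 while sellers would supply more, so the quantity traded is 3 at price 70.
CS is the triangle under demand above 70: (1/2)(3)(79 - 70) = 13.5.

13.50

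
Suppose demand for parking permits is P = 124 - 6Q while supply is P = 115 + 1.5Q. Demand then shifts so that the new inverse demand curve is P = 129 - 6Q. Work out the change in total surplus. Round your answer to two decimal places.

7.67

Initial equilibrium: Q_0 = 1.2, P_0 = 116.8; CS_0 = (1/2)(1.2)(7.2) = 4.32, PS_0 = (1/2)(1.2)(1.8) = 1.08.
New equilibrium: 129 - 6Q = 115 + 1.5Q gives Q_1 = 1.8667, P_1 = 117.8; CS_1 = 10.4533, PS_1 = 2.6133.
Change in total surplus = (10.4533 + 2.6133) - (4.32 + 1.08) = 7.6667.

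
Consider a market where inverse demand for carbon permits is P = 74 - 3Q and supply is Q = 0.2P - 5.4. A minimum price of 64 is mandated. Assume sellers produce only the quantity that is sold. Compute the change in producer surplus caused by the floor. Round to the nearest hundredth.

Rewriting supply in inverse form: P = 27 + 5Q.
Without the control, 74 - 3Q = 27 + 5Q so Q* = 5.875 and P* = 56.375.
At the floor price 64, quantity demanded is (74 - 64)/3 = 3.3333; demand is the short side, so Q = 3.3333 trades at P = 64.
PS goes from (1/2)(5.875)(29.375) = 86.2891 to 95.5556 (computed as (64 - 27)(3.3333) - (1/2)(5)(3.3333)^2), a change of 9.2665.

9.27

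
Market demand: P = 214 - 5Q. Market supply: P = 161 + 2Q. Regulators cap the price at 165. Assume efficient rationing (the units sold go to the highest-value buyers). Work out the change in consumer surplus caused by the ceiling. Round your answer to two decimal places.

Without the control, 214 - 5Q = 161 + 2Q so Q* = 7.5714 and P* = 176.1429.
At P = 165, sellers supply (165 - 161)/2 = 2 while buyers want more, so the quantity traded is 2 at price 165.
CS goes from (1/2)(7.5714)(37.8571) = 143.3163 to 88 (computed as (214 - 165)(2) - (1/2)(5)(2)^2), a change of -55.3163.

-55.32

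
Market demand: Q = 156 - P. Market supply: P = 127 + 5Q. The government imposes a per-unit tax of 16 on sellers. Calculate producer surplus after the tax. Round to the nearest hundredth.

11.74

Rewriting demand in inverse form: P = 156 - Q.
Pre-tax equilibrium: 156 - Q = 127 + 5Q gives Q* = 4.8333, P* = 151.1667.
A tax on sellers shifts supply up by 16: 156 - Q = 127 + 5Q + 16, so Q_t = 2.1667. Buyers pay P_b = 153.8333; sellers receive P_s = P_b - 16 = 137.8333.
PS = (1/2)(Q_t)(P_s - 127) = (1/2)(2.1667)(10.8333) = 11.7361.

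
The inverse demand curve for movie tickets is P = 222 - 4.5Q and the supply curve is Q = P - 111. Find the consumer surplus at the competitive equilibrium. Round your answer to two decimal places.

Rewriting supply in inverse form: P = 111 + Q.
Set 222 - 4.5Q = 111 + Q, which gives 111 = 5.5Q, so Q* = 20.1818 and P* = 222 - 4.5(20.1818) = 131.1818.
CS is the area between the demand curve and P* from 0 to Q*: (1/2)(20.1818)(90.8182) = 916.438.

916.44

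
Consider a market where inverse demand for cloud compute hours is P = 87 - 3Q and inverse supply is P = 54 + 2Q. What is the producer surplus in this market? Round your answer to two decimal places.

43.56

Setting demand equal to supply, 33 = 5Q, so Q* = 6.6 and P* = 67.2.
Producer surplus is the triangle above supply below P*: (1/2)(6.6)(67.2 - 54) = (1/2)(6.6)(13.2) = 43.56.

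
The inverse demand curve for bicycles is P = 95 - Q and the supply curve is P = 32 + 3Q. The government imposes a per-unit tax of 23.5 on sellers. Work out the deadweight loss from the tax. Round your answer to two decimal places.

69.03

Without the tax, 95 - Q = 32 + 3Q so Q* = 15.75 and P* = 79.25.
With the tax, sellers need 23.5 more per unit: 95 - Q = 32 + 3Q + 23.5, so Q_t = 9.875. Buyers pay P_b = 85.125; sellers receive P_s = P_b - 23.5 = 61.625.
Deadweight loss is the triangle between the curves from Q_t to Q*: (1/2)(15.75 - 9.875)(23.5) = 69.0312.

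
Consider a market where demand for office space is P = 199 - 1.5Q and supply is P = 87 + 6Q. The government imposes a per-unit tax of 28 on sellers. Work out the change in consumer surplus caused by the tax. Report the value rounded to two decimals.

Pre-tax equilibrium: 199 - 1.5Q = 87 + 6Q gives Q* = 14.9333, P* = 176.6.
With the tax, sellers need 28 more per unit: 199 - 1.5Q = 87 + 6Q + 28, so Q_t = 11.2. Buyers pay P_b = 182.2; sellers receive P_s = P_b - 28 = 154.2.
CS falls from (1/2)(14.9333)(22.4) = 167.2533 to (1/2)(11.2)(16.8) = 94.08, a change of -73.1733.

-73.17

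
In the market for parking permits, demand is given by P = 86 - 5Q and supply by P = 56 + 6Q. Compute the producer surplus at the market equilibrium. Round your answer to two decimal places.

22.31

Set 86 - 5Q = 56 + 6Q, which gives 30 = 11Q, so Q* = 2.7273 and P* = 86 - 5(2.7273) = 72.3636.
Producer surplus is the triangle above supply below P*: (1/2)(2.7273)(72.3636 - 56) = (1/2)(2.7273)(16.3636) = 22.314.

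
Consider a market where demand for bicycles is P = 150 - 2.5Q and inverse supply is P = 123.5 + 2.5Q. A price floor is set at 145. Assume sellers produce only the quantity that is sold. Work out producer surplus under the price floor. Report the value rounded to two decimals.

38.00

Free-market equilibrium: 150 - 2.5Q = 123.5 + 2.5Q gives Q* = 5.3, P* = 136.75.
At P = 145, buyers demand (150 - 145)/2.5 = 2 while sellers would supply more, so the quantity traded is 2 at price 145.
The supply price at Q = 2 is 128.5. PS is the trapezoid between 145 and supply over [0, 2]: (1/2)[(145 - 123.5) + (145 - 128.5)](2) = 38.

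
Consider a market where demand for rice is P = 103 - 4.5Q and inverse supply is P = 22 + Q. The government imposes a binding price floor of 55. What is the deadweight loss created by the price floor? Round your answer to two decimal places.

Free-market equilibrium: 103 - 4.5Q = 22 + Q gives Q* = 14.7273, P* = 36.7273.
At P = 55, buyers demand (103 - 55)/4.5 = 10.6667 while sellers would supply more, so the quantity traded is 10.6667 at price 55.
At Q = 10.6667 the demand price is 55 and the supply price is 32.6667. Deadweight loss is the triangle between the curves from 10.6667 to 14.7273: (1/2)(55 - 32.6667)(14.7273 - 10.6667) = 45.3434.

45.34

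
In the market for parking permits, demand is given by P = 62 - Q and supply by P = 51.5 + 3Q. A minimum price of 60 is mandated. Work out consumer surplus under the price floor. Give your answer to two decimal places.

Without the control, 62 - Q = 51.5 + 3Q so Q* = 2.625 and P* = 59.375.
At P = 60, buyers demand (62 - 60)/1 = 2 while sellers would supply more, so the quantity traded is 2 at price 60.
CS is the triangle under demand above 60: (1/2)(2)(62 - 60) = 2.

2.00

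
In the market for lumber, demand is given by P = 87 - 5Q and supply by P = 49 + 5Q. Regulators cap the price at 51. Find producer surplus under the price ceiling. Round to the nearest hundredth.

0.40

Free-market equilibrium: 87 - 5Q = 49 + 5Q gives Q* = 3.8, P* = 68.
At P = 51, sellers supply (51 - 49)/5 = 0.4 while buyers want more, so the quantity traded is 0.4 at price 51.
PS is the triangle above supply below 51: (1/2)(0.4)(51 - 49) = 0.4.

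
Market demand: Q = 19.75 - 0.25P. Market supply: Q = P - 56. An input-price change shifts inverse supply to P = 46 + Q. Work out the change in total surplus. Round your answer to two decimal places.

56.00

Rewriting demand in inverse form: P = 79 - 4Q.
Rewriting supply in inverse form: P = 56 + Q.
Initial equilibrium: Q_0 = 4.6, P_0 = 60.6; CS_0 = (1/2)(4.6)(18.4) = 42.32, PS_0 = (1/2)(4.6)(4.6) = 10.58.
New equilibrium: 79 - 4Q = 46 + Q gives Q_1 = 6.6, P_1 = 52.6; CS_1 = 87.12, PS_1 = 21.78.
Change in total surplus = (87.12 + 21.78) - (42.32 + 10.58) = 56.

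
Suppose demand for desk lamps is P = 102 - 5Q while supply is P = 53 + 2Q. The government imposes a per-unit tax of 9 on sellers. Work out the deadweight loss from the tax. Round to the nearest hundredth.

5.79

Without the tax, 102 - 5Q = 53 + 2Q so Q* = 7 and P* = 67.
A tax on sellers shifts supply up by 9: 102 - 5Q = 53 + 2Q + 9, so Q_t = 5.7143. Buyers pay P_b = 73.4286; sellers receive P_s = P_b - 9 = 64.4286.
The welfare triangle lost has base Q* - Q_t = 1.2857 and height t = 9, so DWL = (1/2)(1.2857)(9) = 5.7857.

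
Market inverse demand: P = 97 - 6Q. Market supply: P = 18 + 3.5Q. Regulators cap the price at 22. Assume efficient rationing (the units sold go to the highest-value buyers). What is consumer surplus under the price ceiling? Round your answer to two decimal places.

81.80

Without the control, 97 - 6Q = 18 + 3.5Q so Q* = 8.3158 and P* = 47.1053.
At the ceiling price 22, quantity supplied is (22 - 18)/3.5 = 1.1429; supply is the short side, so Q = 1.1429 trades at P = 22.
The demand price at Q = 1.1429 is 90.1429. CS is the trapezoid between demand and 22 over [0, 1.1429]: (1/2)[(97 - 22) + (90.1429 - 22)](1.1429) = 81.7959.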